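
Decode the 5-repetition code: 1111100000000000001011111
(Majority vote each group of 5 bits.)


Groups: 11111, 00000, 00000, 00010, 11111
Majority votes: 10001

10001


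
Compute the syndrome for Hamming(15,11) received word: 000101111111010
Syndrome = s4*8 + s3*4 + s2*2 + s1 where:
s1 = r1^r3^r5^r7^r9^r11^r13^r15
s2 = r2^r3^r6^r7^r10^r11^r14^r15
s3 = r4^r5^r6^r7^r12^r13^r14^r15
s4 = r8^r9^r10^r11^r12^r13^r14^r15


s1=1, s2=1, s3=1, s4=0

Syndrome = 7 (error at position 7)


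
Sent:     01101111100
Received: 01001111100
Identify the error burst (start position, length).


XOR: 00100000000

Burst at position 2, length 1


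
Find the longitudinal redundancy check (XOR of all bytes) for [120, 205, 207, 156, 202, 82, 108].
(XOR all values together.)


XOR chain: 120 ^ 205 ^ 207 ^ 156 ^ 202 ^ 82 ^ 108 = 18

18


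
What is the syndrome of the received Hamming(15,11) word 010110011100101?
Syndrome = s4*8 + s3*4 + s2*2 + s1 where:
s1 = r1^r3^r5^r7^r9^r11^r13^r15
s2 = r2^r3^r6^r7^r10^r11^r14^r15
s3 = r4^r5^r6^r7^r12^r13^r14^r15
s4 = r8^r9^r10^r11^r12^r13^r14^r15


s1=0, s2=1, s3=0, s4=1

Syndrome = 10 (error at position 10)


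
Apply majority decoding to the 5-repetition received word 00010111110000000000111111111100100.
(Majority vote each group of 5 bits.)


Groups: 00010, 11111, 00000, 00000, 11111, 11111, 00100
Majority votes: 0100110

0100110


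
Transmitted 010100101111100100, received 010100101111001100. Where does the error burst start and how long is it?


XOR: 000000000000101000

Burst at position 12, length 3


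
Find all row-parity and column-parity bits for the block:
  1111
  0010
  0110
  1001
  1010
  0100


Row parities: 010001
Column parities: 1100

Row P: 010001, Col P: 1100, Corner: 0


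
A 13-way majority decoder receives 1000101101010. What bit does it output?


Ones: 6 out of 13
Threshold: 7

0 (6/13 voted 1)


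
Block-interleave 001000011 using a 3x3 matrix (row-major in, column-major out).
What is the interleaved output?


Matrix:
  001
  000
  011
Read columns: 000001101

000001101


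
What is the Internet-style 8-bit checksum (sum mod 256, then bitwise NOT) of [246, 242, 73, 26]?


Sum = 587 mod 256 = 75
Complement = 180

180


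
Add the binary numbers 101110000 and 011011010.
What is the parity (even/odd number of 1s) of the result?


101110000 = 368
011011010 = 218
Sum = 586 = 1001001010
1s count = 4

even parity (4 ones in 1001001010)


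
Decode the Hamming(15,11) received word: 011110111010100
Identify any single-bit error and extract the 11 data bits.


Syndrome = 0: no error detected

Data: 11011010100 (no errors)


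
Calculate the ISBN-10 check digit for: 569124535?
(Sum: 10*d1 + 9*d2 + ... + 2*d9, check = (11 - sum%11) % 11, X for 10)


Weighted sum: 254
254 mod 11 = 1

Check digit: X


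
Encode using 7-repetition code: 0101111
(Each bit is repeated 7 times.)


Each bit -> 7 copies

0000000111111100000001111111111111111111111111111


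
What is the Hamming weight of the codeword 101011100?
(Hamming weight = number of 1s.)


Counting 1s in 101011100

5


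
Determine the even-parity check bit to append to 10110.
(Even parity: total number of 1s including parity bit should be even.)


Number of 1s in data: 3
Parity bit: 1

1


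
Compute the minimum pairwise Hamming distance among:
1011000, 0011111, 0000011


Comparing all pairs, minimum distance: 3
Can detect 2 errors, correct 1 errors

3


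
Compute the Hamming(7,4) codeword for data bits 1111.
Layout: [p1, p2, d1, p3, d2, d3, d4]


Parity bits: p1=1, p2=1, p3=1

1111111


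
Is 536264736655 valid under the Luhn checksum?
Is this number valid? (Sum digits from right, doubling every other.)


Luhn sum = 39
39 mod 10 = 9

Invalid (Luhn sum mod 10 = 9)


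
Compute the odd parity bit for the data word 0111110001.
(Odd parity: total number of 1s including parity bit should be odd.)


Number of 1s in data: 6
Parity bit: 1

1


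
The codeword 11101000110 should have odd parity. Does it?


Number of 1s: 6

No, parity error (6 ones)


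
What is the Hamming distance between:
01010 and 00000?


XOR: 01010
Count of 1s: 2

2


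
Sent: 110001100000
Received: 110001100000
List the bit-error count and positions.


XOR: 000000000000

0 errors (received matches sent)


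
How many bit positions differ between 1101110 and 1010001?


XOR: 0111111
Count of 1s: 6

6


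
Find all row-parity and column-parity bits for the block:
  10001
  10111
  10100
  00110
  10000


Row parities: 00001
Column parities: 00100

Row P: 00001, Col P: 00100, Corner: 1


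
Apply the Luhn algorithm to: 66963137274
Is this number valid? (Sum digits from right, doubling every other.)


Luhn sum = 45
45 mod 10 = 5

Invalid (Luhn sum mod 10 = 5)


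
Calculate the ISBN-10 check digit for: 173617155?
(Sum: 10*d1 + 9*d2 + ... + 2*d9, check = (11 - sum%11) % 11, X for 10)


Weighted sum: 209
209 mod 11 = 0

Check digit: 0


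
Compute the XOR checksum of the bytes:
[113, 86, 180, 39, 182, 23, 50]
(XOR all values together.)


XOR chain: 113 ^ 86 ^ 180 ^ 39 ^ 182 ^ 23 ^ 50 = 39

39


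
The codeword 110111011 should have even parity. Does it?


Number of 1s: 7

No, parity error (7 ones)


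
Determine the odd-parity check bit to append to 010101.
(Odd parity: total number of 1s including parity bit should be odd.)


Number of 1s in data: 3
Parity bit: 0

0


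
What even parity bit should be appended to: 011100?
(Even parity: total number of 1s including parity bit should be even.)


Number of 1s in data: 3
Parity bit: 1

1


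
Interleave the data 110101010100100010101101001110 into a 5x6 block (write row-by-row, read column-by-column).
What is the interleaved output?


Matrix:
  110101
  010100
  100010
  101101
  001110
Read columns: 101101100000011110110010110010

101101100000011110110010110010


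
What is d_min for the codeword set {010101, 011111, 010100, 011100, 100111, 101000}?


Comparing all pairs, minimum distance: 1
Can detect 0 errors, correct 0 errors

1


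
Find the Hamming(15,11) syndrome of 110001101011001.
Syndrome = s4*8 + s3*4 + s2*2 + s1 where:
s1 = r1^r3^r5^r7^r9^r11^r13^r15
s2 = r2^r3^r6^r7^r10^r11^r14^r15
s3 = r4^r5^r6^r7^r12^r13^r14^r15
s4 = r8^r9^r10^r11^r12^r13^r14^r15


s1=1, s2=1, s3=0, s4=0

Syndrome = 3 (error at position 3)


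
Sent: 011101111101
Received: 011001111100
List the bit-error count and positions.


XOR: 000100000001

2 error(s) at position(s): 3, 11


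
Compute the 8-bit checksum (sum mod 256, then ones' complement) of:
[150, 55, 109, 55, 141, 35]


Sum = 545 mod 256 = 33
Complement = 222

222


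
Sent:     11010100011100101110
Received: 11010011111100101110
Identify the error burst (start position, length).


XOR: 00000111100000000000

Burst at position 5, length 4


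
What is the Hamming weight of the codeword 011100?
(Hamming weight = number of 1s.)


Counting 1s in 011100

3


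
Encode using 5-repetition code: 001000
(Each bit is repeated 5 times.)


Each bit -> 5 copies

000000000011111000000000000000


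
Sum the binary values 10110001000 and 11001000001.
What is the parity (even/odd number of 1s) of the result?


10110001000 = 1416
11001000001 = 1601
Sum = 3017 = 101111001001
1s count = 7

odd parity (7 ones in 101111001001)


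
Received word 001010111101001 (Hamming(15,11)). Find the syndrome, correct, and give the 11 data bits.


Syndrome = 9: error at position 9

Data: 11010101001 (corrected bit 9)


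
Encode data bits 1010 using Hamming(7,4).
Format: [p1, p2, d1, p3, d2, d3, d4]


Parity bits: p1=1, p2=0, p3=1

1011010


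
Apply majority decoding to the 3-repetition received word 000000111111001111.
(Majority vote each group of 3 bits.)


Groups: 000, 000, 111, 111, 001, 111
Majority votes: 001101

001101


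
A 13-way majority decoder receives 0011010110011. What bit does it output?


Ones: 7 out of 13
Threshold: 7

1 (7/13 voted 1)


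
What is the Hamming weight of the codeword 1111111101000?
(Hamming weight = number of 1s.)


Counting 1s in 1111111101000

9


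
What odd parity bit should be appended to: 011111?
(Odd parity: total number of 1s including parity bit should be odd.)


Number of 1s in data: 5
Parity bit: 0

0


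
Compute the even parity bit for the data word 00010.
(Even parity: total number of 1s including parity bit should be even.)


Number of 1s in data: 1
Parity bit: 1

1


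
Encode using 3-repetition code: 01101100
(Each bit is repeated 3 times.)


Each bit -> 3 copies

000111111000111111000000


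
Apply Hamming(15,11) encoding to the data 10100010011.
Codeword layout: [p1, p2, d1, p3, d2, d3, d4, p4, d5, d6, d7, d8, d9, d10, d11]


Parity bits: p1=1, p2=1, p3=1, p4=1

111101010010011


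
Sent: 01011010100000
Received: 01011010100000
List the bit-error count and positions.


XOR: 00000000000000

0 errors (received matches sent)


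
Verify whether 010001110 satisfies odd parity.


Number of 1s: 4

No, parity error (4 ones)


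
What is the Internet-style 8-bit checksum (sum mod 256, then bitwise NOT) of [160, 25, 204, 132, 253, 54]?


Sum = 828 mod 256 = 60
Complement = 195

195


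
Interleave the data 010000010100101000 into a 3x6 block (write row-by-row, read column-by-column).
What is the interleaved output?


Matrix:
  010000
  010100
  101000
Read columns: 001110001010000000

001110001010000000


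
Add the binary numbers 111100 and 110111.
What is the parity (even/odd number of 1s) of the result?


111100 = 60
110111 = 55
Sum = 115 = 1110011
1s count = 5

odd parity (5 ones in 1110011)


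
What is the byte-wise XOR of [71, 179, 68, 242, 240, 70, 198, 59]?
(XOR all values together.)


XOR chain: 71 ^ 179 ^ 68 ^ 242 ^ 240 ^ 70 ^ 198 ^ 59 = 9

9


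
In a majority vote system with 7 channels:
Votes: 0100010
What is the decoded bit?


Ones: 2 out of 7
Threshold: 4

0 (2/7 voted 1)


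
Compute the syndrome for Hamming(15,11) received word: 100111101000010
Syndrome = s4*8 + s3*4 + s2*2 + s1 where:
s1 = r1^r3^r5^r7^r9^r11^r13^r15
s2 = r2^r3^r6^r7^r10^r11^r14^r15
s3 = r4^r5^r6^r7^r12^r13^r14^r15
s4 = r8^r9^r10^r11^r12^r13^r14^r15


s1=0, s2=1, s3=1, s4=0

Syndrome = 6 (error at position 6)


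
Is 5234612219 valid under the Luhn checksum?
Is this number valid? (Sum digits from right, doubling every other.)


Luhn sum = 34
34 mod 10 = 4

Invalid (Luhn sum mod 10 = 4)


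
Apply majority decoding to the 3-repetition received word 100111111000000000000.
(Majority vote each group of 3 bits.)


Groups: 100, 111, 111, 000, 000, 000, 000
Majority votes: 0110000

0110000


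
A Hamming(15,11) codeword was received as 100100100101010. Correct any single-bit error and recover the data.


Syndrome = 10: error at position 10

Data: 00010001010 (corrected bit 10)


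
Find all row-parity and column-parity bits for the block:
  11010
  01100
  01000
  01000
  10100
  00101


Row parities: 101100
Column parities: 00111

Row P: 101100, Col P: 00111, Corner: 1


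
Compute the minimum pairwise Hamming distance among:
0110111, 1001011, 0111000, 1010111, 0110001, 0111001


Comparing all pairs, minimum distance: 1
Can detect 0 errors, correct 0 errors

1


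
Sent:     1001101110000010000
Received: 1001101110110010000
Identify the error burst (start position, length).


XOR: 0000000000110000000

Burst at position 10, length 2


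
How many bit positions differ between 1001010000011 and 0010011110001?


XOR: 1011001110010
Count of 1s: 7

7


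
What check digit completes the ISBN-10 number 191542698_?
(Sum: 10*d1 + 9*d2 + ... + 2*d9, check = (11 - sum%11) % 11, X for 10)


Weighted sum: 235
235 mod 11 = 4

Check digit: 7


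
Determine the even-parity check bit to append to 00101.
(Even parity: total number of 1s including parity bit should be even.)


Number of 1s in data: 2
Parity bit: 0

0


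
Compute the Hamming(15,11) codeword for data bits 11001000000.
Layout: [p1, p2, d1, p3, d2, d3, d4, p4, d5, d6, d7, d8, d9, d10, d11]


Parity bits: p1=1, p2=1, p3=1, p4=1

111110011000000


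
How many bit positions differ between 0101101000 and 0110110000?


XOR: 0011011000
Count of 1s: 4

4


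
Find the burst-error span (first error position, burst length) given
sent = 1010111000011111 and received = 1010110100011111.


XOR: 0000001100000000

Burst at position 6, length 2


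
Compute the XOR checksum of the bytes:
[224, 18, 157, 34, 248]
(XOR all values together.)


XOR chain: 224 ^ 18 ^ 157 ^ 34 ^ 248 = 181

181


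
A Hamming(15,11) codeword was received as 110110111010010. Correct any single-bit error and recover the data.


Syndrome = 1: error at position 1

Data: 01011010010 (corrected bit 1)


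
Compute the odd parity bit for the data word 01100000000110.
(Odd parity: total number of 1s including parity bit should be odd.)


Number of 1s in data: 4
Parity bit: 1

1


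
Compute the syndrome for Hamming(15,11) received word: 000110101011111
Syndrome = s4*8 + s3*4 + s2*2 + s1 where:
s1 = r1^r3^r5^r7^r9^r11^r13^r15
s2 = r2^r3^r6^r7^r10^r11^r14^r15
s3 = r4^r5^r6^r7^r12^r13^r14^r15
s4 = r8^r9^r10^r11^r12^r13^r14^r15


s1=0, s2=0, s3=1, s4=0

Syndrome = 4 (error at position 4)


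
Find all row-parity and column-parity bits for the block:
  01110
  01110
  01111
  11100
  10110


Row parities: 11011
Column parities: 00101

Row P: 11011, Col P: 00101, Corner: 0


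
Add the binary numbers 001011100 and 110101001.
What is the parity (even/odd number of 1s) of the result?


001011100 = 92
110101001 = 425
Sum = 517 = 1000000101
1s count = 3

odd parity (3 ones in 1000000101)


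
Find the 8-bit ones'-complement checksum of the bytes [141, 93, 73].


Sum = 307 mod 256 = 51
Complement = 204

204


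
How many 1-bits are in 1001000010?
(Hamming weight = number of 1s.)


Counting 1s in 1001000010

3


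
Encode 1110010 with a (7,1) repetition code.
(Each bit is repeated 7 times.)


Each bit -> 7 copies

1111111111111111111110000000000000011111110000000


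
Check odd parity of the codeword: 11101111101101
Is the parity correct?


Number of 1s: 11

Yes, parity is correct (11 ones)


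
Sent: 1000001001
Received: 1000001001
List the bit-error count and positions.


XOR: 0000000000

0 errors (received matches sent)


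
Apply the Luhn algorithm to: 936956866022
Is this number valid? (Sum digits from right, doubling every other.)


Luhn sum = 53
53 mod 10 = 3

Invalid (Luhn sum mod 10 = 3)


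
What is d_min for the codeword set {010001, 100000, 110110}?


Comparing all pairs, minimum distance: 3
Can detect 2 errors, correct 1 errors

3


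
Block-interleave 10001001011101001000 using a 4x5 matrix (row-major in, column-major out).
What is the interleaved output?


Matrix:
  10001
  00101
  11010
  01000
Read columns: 10100011010000101100

10100011010000101100


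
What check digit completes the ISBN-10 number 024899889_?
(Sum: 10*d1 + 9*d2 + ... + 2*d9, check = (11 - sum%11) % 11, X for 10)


Weighted sum: 279
279 mod 11 = 4

Check digit: 7


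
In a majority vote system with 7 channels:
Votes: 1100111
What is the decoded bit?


Ones: 5 out of 7
Threshold: 4

1 (5/7 voted 1)


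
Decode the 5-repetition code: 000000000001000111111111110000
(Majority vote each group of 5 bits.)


Groups: 00000, 00000, 01000, 11111, 11111, 10000
Majority votes: 000110

000110


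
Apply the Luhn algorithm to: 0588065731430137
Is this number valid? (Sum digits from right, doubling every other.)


Luhn sum = 66
66 mod 10 = 6

Invalid (Luhn sum mod 10 = 6)


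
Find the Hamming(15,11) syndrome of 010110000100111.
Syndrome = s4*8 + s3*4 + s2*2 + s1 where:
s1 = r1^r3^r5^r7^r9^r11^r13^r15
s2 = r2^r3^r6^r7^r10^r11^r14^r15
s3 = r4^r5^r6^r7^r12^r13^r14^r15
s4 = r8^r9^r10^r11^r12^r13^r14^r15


s1=1, s2=0, s3=1, s4=0

Syndrome = 5 (error at position 5)


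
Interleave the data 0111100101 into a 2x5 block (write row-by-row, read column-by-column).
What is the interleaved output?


Matrix:
  01111
  00101
Read columns: 0010111011

0010111011


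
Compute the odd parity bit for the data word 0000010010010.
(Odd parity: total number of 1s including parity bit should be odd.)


Number of 1s in data: 3
Parity bit: 0

0


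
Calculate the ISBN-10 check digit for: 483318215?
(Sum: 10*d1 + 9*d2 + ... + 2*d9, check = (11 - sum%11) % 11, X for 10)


Weighted sum: 224
224 mod 11 = 4

Check digit: 7


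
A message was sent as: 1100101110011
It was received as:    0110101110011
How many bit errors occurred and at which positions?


XOR: 1010000000000

2 error(s) at position(s): 0, 2


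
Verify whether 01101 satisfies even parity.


Number of 1s: 3

No, parity error (3 ones)


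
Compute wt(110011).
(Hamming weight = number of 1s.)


Counting 1s in 110011

4


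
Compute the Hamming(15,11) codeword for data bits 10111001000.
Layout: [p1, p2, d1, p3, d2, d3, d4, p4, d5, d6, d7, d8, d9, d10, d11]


Parity bits: p1=1, p2=1, p3=1, p4=0

111101101001000


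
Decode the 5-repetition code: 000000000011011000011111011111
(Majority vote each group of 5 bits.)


Groups: 00000, 00000, 11011, 00001, 11110, 11111
Majority votes: 001011

001011


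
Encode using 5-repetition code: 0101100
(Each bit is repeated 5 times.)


Each bit -> 5 copies

00000111110000011111111110000000000


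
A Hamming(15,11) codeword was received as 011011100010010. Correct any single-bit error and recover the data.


Syndrome = 0: no error detected

Data: 11110010010 (no errors)


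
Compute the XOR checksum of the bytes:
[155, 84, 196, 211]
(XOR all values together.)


XOR chain: 155 ^ 84 ^ 196 ^ 211 = 216

216


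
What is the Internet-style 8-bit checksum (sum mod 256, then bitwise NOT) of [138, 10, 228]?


Sum = 376 mod 256 = 120
Complement = 135

135


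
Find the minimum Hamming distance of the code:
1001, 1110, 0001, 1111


Comparing all pairs, minimum distance: 1
Can detect 0 errors, correct 0 errors

1


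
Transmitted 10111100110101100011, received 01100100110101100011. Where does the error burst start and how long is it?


XOR: 11011000000000000000

Burst at position 0, length 5


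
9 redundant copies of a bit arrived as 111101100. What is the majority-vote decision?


Ones: 6 out of 9
Threshold: 5

1 (6/9 voted 1)


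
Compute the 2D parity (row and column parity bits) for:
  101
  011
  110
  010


Row parities: 0001
Column parities: 010

Row P: 0001, Col P: 010, Corner: 1


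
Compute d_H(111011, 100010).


XOR: 011001
Count of 1s: 3

3


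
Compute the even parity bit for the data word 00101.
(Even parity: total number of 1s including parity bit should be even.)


Number of 1s in data: 2
Parity bit: 0

0


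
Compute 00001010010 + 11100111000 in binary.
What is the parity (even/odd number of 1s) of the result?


00001010010 = 82
11100111000 = 1848
Sum = 1930 = 11110001010
1s count = 6

even parity (6 ones in 11110001010)


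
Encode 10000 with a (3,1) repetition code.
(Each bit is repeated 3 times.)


Each bit -> 3 copies

111000000000000


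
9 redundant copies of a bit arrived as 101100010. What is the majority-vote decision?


Ones: 4 out of 9
Threshold: 5

0 (4/9 voted 1)


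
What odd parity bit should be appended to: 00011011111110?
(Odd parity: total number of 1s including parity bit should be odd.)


Number of 1s in data: 9
Parity bit: 0

0


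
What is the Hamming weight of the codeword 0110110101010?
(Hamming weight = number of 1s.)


Counting 1s in 0110110101010

7


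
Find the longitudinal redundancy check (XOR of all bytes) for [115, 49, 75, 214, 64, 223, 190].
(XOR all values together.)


XOR chain: 115 ^ 49 ^ 75 ^ 214 ^ 64 ^ 223 ^ 190 = 254

254


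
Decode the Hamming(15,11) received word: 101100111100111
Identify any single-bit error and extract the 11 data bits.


Syndrome = 6: error at position 6

Data: 10111100111 (corrected bit 6)


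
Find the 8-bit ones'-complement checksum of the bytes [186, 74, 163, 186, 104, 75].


Sum = 788 mod 256 = 20
Complement = 235

235


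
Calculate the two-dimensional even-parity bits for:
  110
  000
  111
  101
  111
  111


Row parities: 001011
Column parities: 100

Row P: 001011, Col P: 100, Corner: 1


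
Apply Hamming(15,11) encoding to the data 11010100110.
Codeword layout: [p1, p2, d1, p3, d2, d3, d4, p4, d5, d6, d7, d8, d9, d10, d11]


Parity bits: p1=0, p2=0, p3=0, p4=1

001010110100110


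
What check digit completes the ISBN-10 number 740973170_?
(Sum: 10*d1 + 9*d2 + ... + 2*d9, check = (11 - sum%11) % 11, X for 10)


Weighted sum: 251
251 mod 11 = 9

Check digit: 2


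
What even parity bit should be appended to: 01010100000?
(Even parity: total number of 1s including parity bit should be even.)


Number of 1s in data: 3
Parity bit: 1

1


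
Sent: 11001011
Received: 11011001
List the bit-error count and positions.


XOR: 00010010

2 error(s) at position(s): 3, 6


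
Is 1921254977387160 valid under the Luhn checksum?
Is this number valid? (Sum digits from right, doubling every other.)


Luhn sum = 77
77 mod 10 = 7

Invalid (Luhn sum mod 10 = 7)


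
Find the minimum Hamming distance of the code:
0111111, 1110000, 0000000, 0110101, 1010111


Comparing all pairs, minimum distance: 2
Can detect 1 errors, correct 0 errors

2


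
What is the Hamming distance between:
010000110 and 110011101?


XOR: 100011011
Count of 1s: 5

5


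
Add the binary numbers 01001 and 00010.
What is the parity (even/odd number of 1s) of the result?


01001 = 9
00010 = 2
Sum = 11 = 1011
1s count = 3

odd parity (3 ones in 1011)


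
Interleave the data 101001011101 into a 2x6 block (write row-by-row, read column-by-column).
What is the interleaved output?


Matrix:
  101001
  011101
Read columns: 100111010011

100111010011


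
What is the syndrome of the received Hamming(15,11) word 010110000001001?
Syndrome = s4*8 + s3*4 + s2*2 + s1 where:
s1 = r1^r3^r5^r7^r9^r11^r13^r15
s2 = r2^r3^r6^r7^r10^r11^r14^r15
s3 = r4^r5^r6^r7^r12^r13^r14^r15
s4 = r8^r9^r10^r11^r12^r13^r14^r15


s1=0, s2=0, s3=0, s4=0

Syndrome = 0 (no error)


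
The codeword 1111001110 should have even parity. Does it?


Number of 1s: 7

No, parity error (7 ones)


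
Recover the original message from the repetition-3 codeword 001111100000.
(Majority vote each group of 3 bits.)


Groups: 001, 111, 100, 000
Majority votes: 0100

0100


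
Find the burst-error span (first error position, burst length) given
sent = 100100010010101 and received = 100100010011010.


XOR: 000000000001111

Burst at position 11, length 4


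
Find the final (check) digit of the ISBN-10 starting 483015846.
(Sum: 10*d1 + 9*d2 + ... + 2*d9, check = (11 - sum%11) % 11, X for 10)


Weighted sum: 223
223 mod 11 = 3

Check digit: 8


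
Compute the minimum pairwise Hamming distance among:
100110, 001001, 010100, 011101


Comparing all pairs, minimum distance: 2
Can detect 1 errors, correct 0 errors

2


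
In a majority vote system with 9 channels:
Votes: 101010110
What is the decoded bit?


Ones: 5 out of 9
Threshold: 5

1 (5/9 voted 1)


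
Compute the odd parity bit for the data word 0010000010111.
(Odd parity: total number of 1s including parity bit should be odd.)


Number of 1s in data: 5
Parity bit: 0

0


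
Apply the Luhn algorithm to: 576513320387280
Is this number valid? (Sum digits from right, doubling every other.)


Luhn sum = 59
59 mod 10 = 9

Invalid (Luhn sum mod 10 = 9)


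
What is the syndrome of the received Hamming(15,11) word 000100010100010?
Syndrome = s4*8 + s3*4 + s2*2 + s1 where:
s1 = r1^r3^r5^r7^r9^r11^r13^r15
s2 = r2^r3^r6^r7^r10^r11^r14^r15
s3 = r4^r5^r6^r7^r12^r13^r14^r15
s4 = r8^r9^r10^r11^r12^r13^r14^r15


s1=0, s2=0, s3=0, s4=1

Syndrome = 8 (error at position 8)


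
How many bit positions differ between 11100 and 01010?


XOR: 10110
Count of 1s: 3

3


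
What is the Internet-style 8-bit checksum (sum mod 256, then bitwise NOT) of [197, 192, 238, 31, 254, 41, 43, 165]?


Sum = 1161 mod 256 = 137
Complement = 118

118


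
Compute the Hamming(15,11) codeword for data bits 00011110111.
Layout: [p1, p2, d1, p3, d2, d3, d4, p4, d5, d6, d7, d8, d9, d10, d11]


Parity bits: p1=1, p2=1, p3=0, p4=0

110000101110111


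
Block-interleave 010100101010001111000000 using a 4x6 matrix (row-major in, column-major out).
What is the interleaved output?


Matrix:
  010100
  101010
  001111
  000000
Read columns: 010010000110101001100010

010010000110101001100010


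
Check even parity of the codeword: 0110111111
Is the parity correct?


Number of 1s: 8

Yes, parity is correct (8 ones)


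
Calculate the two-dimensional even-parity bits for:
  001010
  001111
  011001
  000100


Row parities: 0011
Column parities: 011000

Row P: 0011, Col P: 011000, Corner: 0


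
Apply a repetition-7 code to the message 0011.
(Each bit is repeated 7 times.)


Each bit -> 7 copies

0000000000000011111111111111


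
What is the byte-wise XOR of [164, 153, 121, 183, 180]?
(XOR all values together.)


XOR chain: 164 ^ 153 ^ 121 ^ 183 ^ 180 = 71

71


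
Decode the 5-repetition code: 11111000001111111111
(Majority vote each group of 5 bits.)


Groups: 11111, 00000, 11111, 11111
Majority votes: 1011

1011


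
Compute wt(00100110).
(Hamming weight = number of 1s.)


Counting 1s in 00100110

3


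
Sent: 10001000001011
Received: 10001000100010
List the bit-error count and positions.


XOR: 00000000101001

3 error(s) at position(s): 8, 10, 13


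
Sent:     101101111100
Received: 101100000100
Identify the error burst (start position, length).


XOR: 000001111000

Burst at position 5, length 4


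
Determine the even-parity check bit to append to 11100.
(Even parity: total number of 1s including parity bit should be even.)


Number of 1s in data: 3
Parity bit: 1

1


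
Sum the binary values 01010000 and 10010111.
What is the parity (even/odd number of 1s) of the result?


01010000 = 80
10010111 = 151
Sum = 231 = 11100111
1s count = 6

even parity (6 ones in 11100111)


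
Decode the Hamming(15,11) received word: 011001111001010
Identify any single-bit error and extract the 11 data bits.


Syndrome = 3: error at position 3

Data: 00111001010 (corrected bit 3)


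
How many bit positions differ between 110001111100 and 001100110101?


XOR: 111101001001
Count of 1s: 7

7


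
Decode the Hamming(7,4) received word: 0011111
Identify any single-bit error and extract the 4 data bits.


Syndrome = 3: error at position 3

Data: 0111 (corrected bit 3)


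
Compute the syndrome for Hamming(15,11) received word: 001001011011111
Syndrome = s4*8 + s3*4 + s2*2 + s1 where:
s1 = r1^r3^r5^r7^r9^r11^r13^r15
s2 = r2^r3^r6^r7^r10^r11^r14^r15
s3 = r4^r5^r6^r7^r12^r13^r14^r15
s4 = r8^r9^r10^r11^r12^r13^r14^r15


s1=1, s2=1, s3=1, s4=1

Syndrome = 15 (error at position 15)


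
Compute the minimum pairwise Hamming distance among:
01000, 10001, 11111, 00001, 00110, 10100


Comparing all pairs, minimum distance: 1
Can detect 0 errors, correct 0 errors

1


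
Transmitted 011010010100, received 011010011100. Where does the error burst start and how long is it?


XOR: 000000001000

Burst at position 8, length 1


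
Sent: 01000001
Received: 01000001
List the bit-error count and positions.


XOR: 00000000

0 errors (received matches sent)


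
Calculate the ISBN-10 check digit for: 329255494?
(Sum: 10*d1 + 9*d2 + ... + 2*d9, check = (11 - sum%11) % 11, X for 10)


Weighted sum: 240
240 mod 11 = 9

Check digit: 2


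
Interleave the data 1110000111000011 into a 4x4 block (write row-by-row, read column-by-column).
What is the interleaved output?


Matrix:
  1110
  0001
  1100
  0011
Read columns: 1010101010010101

1010101010010101


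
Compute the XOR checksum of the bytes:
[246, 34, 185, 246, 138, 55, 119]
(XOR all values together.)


XOR chain: 246 ^ 34 ^ 185 ^ 246 ^ 138 ^ 55 ^ 119 = 81

81


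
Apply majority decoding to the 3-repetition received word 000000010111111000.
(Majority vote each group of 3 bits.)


Groups: 000, 000, 010, 111, 111, 000
Majority votes: 000110

000110


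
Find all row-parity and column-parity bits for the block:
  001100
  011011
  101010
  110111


Row parities: 0011
Column parities: 001010

Row P: 0011, Col P: 001010, Corner: 0


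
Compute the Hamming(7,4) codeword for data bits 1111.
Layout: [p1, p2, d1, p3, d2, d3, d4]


Parity bits: p1=1, p2=1, p3=1

1111111


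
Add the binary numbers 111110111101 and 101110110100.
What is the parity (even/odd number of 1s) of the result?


111110111101 = 4029
101110110100 = 2996
Sum = 7025 = 1101101110001
1s count = 8

even parity (8 ones in 1101101110001)


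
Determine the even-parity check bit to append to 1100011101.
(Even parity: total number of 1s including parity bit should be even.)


Number of 1s in data: 6
Parity bit: 0

0


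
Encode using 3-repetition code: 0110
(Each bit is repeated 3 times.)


Each bit -> 3 copies

000111111000


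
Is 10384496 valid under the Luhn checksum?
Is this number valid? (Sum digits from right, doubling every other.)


Luhn sum = 43
43 mod 10 = 3

Invalid (Luhn sum mod 10 = 3)


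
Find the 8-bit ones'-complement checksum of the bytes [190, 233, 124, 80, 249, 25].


Sum = 901 mod 256 = 133
Complement = 122

122


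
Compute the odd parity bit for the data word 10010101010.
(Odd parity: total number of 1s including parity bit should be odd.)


Number of 1s in data: 5
Parity bit: 0

0


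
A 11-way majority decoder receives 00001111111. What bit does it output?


Ones: 7 out of 11
Threshold: 6

1 (7/11 voted 1)


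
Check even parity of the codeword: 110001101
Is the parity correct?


Number of 1s: 5

No, parity error (5 ones)


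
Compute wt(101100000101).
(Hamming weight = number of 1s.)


Counting 1s in 101100000101

5


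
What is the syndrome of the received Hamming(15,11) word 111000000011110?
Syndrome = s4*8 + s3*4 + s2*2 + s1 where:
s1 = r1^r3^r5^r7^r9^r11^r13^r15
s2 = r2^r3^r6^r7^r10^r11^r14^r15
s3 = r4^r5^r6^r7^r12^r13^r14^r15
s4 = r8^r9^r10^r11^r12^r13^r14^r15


s1=0, s2=0, s3=1, s4=0

Syndrome = 4 (error at position 4)


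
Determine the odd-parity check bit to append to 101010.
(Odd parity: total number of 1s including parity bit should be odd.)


Number of 1s in data: 3
Parity bit: 0

0


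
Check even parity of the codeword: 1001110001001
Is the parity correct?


Number of 1s: 6

Yes, parity is correct (6 ones)


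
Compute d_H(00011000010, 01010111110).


XOR: 01001111100
Count of 1s: 6

6


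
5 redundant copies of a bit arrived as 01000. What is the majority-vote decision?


Ones: 1 out of 5
Threshold: 3

0 (1/5 voted 1)


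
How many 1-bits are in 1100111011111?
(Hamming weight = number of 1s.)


Counting 1s in 1100111011111

10


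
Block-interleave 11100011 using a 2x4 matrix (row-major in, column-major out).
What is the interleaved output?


Matrix:
  1110
  0011
Read columns: 10101101

10101101


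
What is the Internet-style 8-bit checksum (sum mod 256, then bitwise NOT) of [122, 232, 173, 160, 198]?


Sum = 885 mod 256 = 117
Complement = 138

138


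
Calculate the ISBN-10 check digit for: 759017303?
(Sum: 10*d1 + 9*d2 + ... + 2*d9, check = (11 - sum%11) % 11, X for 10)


Weighted sum: 246
246 mod 11 = 4

Check digit: 7


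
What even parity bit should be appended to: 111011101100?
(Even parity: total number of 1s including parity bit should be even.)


Number of 1s in data: 8
Parity bit: 0

0


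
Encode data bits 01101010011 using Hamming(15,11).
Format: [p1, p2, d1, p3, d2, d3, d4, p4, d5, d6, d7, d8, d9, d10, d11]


Parity bits: p1=0, p2=0, p3=0, p4=0

000011001010011


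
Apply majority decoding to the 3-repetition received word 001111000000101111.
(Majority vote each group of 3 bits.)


Groups: 001, 111, 000, 000, 101, 111
Majority votes: 010011

010011


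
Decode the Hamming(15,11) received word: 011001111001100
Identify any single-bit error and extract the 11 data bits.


Syndrome = 0: no error detected

Data: 10111001100 (no errors)


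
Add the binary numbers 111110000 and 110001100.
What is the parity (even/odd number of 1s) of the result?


111110000 = 496
110001100 = 396
Sum = 892 = 1101111100
1s count = 7

odd parity (7 ones in 1101111100)


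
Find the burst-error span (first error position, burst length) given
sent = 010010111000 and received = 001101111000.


XOR: 011111000000

Burst at position 1, length 5


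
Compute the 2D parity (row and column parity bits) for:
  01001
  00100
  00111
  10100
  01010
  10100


Row parities: 011000
Column parities: 00000

Row P: 011000, Col P: 00000, Corner: 0


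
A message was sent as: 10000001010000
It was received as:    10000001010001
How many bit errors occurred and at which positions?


XOR: 00000000000001

1 error(s) at position(s): 13


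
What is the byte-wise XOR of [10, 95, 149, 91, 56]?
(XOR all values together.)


XOR chain: 10 ^ 95 ^ 149 ^ 91 ^ 56 = 163

163


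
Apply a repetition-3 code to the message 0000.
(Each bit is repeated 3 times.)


Each bit -> 3 copies

000000000000


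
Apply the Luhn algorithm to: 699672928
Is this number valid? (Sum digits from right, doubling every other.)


Luhn sum = 59
59 mod 10 = 9

Invalid (Luhn sum mod 10 = 9)


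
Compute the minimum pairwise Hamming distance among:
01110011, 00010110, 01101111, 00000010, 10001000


Comparing all pairs, minimum distance: 2
Can detect 1 errors, correct 0 errors

2


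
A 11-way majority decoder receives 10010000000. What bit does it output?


Ones: 2 out of 11
Threshold: 6

0 (2/11 voted 1)


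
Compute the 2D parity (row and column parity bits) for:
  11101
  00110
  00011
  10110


Row parities: 0001
Column parities: 01110

Row P: 0001, Col P: 01110, Corner: 1


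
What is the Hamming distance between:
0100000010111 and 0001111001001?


XOR: 0101111011110
Count of 1s: 9

9


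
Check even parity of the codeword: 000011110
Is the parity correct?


Number of 1s: 4

Yes, parity is correct (4 ones)


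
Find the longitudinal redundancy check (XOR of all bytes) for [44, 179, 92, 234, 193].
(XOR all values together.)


XOR chain: 44 ^ 179 ^ 92 ^ 234 ^ 193 = 232

232


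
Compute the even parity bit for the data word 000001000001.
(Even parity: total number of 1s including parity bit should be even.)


Number of 1s in data: 2
Parity bit: 0

0


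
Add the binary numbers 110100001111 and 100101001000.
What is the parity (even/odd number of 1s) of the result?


110100001111 = 3343
100101001000 = 2376
Sum = 5719 = 1011001010111
1s count = 8

even parity (8 ones in 1011001010111)


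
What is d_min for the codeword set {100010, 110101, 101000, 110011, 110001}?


Comparing all pairs, minimum distance: 1
Can detect 0 errors, correct 0 errors

1


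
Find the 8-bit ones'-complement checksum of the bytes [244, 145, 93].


Sum = 482 mod 256 = 226
Complement = 29

29


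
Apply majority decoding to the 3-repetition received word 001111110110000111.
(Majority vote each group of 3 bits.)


Groups: 001, 111, 110, 110, 000, 111
Majority votes: 011101

011101


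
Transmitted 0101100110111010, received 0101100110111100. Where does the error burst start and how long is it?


XOR: 0000000000000110

Burst at position 13, length 2


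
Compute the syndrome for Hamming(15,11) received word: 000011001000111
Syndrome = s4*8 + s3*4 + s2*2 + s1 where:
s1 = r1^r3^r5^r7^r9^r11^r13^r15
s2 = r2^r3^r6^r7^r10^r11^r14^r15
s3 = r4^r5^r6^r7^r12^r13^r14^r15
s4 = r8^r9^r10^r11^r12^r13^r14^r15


s1=0, s2=1, s3=1, s4=0

Syndrome = 6 (error at position 6)


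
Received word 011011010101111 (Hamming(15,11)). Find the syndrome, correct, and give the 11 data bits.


Syndrome = 0: no error detected

Data: 11100101111 (no errors)


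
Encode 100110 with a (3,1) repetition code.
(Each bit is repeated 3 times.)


Each bit -> 3 copies

111000000111111000


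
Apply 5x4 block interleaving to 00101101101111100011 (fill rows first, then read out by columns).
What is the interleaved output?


Matrix:
  0010
  1101
  1011
  1110
  0011
Read columns: 01110010101011101101

01110010101011101101


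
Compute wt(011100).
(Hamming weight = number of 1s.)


Counting 1s in 011100

3


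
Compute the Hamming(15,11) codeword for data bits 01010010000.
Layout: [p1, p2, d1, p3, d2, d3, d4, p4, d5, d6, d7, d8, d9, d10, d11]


Parity bits: p1=1, p2=0, p3=0, p4=1

100010110010000


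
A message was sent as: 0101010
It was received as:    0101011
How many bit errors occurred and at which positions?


XOR: 0000001

1 error(s) at position(s): 6


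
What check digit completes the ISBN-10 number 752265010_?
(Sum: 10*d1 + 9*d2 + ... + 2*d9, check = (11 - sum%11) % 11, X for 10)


Weighted sum: 209
209 mod 11 = 0

Check digit: 0


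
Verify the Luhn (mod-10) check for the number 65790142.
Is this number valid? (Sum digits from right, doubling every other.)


Luhn sum = 33
33 mod 10 = 3

Invalid (Luhn sum mod 10 = 3)


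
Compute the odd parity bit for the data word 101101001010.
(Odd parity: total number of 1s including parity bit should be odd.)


Number of 1s in data: 6
Parity bit: 1

1


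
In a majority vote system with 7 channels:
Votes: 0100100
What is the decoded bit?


Ones: 2 out of 7
Threshold: 4

0 (2/7 voted 1)


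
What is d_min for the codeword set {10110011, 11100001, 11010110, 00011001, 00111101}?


Comparing all pairs, minimum distance: 2
Can detect 1 errors, correct 0 errors

2


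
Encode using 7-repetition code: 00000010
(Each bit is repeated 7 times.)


Each bit -> 7 copies

00000000000000000000000000000000000000000011111110000000


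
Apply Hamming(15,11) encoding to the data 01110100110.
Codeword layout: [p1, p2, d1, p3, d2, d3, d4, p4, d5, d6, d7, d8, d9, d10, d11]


Parity bits: p1=1, p2=0, p3=1, p4=1

100111110100110


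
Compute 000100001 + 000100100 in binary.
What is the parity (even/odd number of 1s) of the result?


000100001 = 33
000100100 = 36
Sum = 69 = 1000101
1s count = 3

odd parity (3 ones in 1000101)


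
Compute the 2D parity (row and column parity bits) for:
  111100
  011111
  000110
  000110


Row parities: 0100
Column parities: 100011

Row P: 0100, Col P: 100011, Corner: 1


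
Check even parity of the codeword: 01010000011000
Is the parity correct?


Number of 1s: 4

Yes, parity is correct (4 ones)


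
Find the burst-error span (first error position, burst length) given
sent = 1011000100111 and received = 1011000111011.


XOR: 0000000011100

Burst at position 8, length 3


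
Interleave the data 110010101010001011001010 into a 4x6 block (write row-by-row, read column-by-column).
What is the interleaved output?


Matrix:
  110010
  101010
  001011
  001010
Read columns: 110010000111000011110010

110010000111000011110010


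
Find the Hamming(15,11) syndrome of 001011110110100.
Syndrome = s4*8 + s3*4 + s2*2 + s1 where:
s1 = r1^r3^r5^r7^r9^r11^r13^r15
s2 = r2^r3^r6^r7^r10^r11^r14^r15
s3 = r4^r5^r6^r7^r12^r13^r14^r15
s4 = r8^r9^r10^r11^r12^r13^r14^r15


s1=1, s2=1, s3=0, s4=0

Syndrome = 3 (error at position 3)
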